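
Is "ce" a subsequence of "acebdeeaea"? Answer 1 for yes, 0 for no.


Check if "ce" is a subsequence of "acebdeeaea"
Greedy scan:
  Position 0 ('a'): no match needed
  Position 1 ('c'): matches sub[0] = 'c'
  Position 2 ('e'): matches sub[1] = 'e'
  Position 3 ('b'): no match needed
  Position 4 ('d'): no match needed
  Position 5 ('e'): no match needed
  Position 6 ('e'): no match needed
  Position 7 ('a'): no match needed
  Position 8 ('e'): no match needed
  Position 9 ('a'): no match needed
All 2 characters matched => is a subsequence

1


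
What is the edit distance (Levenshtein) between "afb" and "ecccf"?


Computing edit distance: "afb" -> "ecccf"
DP table:
           e    c    c    c    f
      0    1    2    3    4    5
  a   1    1    2    3    4    5
  f   2    2    2    3    4    4
  b   3    3    3    3    4    5
Edit distance = dp[3][5] = 5

5


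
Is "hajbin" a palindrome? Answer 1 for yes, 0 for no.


Input: hajbin
Reversed: nibjah
  Compare pos 0 ('h') with pos 5 ('n'): MISMATCH
  Compare pos 1 ('a') with pos 4 ('i'): MISMATCH
  Compare pos 2 ('j') with pos 3 ('b'): MISMATCH
Result: not a palindrome

0


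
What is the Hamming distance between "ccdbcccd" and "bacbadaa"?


Comparing "ccdbcccd" and "bacbadaa" position by position:
  Position 0: 'c' vs 'b' => differ
  Position 1: 'c' vs 'a' => differ
  Position 2: 'd' vs 'c' => differ
  Position 3: 'b' vs 'b' => same
  Position 4: 'c' vs 'a' => differ
  Position 5: 'c' vs 'd' => differ
  Position 6: 'c' vs 'a' => differ
  Position 7: 'd' vs 'a' => differ
Total differences (Hamming distance): 7

7


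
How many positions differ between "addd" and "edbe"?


Comparing "addd" and "edbe" position by position:
  Position 0: 'a' vs 'e' => DIFFER
  Position 1: 'd' vs 'd' => same
  Position 2: 'd' vs 'b' => DIFFER
  Position 3: 'd' vs 'e' => DIFFER
Positions that differ: 3

3


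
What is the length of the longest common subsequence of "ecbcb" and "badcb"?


LCS of "ecbcb" and "badcb"
DP table:
           b    a    d    c    b
      0    0    0    0    0    0
  e   0    0    0    0    0    0
  c   0    0    0    0    1    1
  b   0    1    1    1    1    2
  c   0    1    1    1    2    2
  b   0    1    1    1    2    3
LCS length = dp[5][5] = 3

3


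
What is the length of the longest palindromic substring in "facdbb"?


Input: "facdbb"
Checking substrings for palindromes:
  [4:6] "bb" (len 2) => palindrome
Longest palindromic substring: "bb" with length 2

2


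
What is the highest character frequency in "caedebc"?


Input: caedebc
Character counts:
  'a': 1
  'b': 1
  'c': 2
  'd': 1
  'e': 2
Maximum frequency: 2

2


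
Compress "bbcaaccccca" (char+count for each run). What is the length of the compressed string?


Input: bbcaaccccca
Runs:
  'b' x 2 => "b2"
  'c' x 1 => "c1"
  'a' x 2 => "a2"
  'c' x 5 => "c5"
  'a' x 1 => "a1"
Compressed: "b2c1a2c5a1"
Compressed length: 10

10


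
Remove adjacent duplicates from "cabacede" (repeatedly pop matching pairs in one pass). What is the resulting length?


Input: cabacede
Stack-based adjacent duplicate removal:
  Read 'c': push. Stack: c
  Read 'a': push. Stack: ca
  Read 'b': push. Stack: cab
  Read 'a': push. Stack: caba
  Read 'c': push. Stack: cabac
  Read 'e': push. Stack: cabace
  Read 'd': push. Stack: cabaced
  Read 'e': push. Stack: cabacede
Final stack: "cabacede" (length 8)

8


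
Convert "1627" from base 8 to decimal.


Input: "1627" in base 8
Positional expansion:
  Digit '1' (value 1) x 8^3 = 512
  Digit '6' (value 6) x 8^2 = 384
  Digit '2' (value 2) x 8^1 = 16
  Digit '7' (value 7) x 8^0 = 7
Sum = 919

919


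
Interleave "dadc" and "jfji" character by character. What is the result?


Interleaving "dadc" and "jfji":
  Position 0: 'd' from first, 'j' from second => "dj"
  Position 1: 'a' from first, 'f' from second => "af"
  Position 2: 'd' from first, 'j' from second => "dj"
  Position 3: 'c' from first, 'i' from second => "ci"
Result: djafdjci

djafdjci


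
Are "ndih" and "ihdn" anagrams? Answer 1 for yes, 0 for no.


Strings: "ndih", "ihdn"
Sorted first:  dhin
Sorted second: dhin
Sorted forms match => anagrams

1


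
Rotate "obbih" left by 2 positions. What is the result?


Input: "obbih", rotate left by 2
First 2 characters: "ob"
Remaining characters: "bih"
Concatenate remaining + first: "bih" + "ob" = "bihob"

bihob


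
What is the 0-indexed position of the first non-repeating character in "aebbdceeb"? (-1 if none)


Input: aebbdceeb
Character frequencies:
  'a': 1
  'b': 3
  'c': 1
  'd': 1
  'e': 3
Scanning left to right for freq == 1:
  Position 0 ('a'): unique! => answer = 0

0


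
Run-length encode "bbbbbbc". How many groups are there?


Input: bbbbbbc
Scanning for consecutive runs:
  Group 1: 'b' x 6 (positions 0-5)
  Group 2: 'c' x 1 (positions 6-6)
Total groups: 2

2


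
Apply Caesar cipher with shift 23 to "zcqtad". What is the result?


Caesar cipher: shift "zcqtad" by 23
  'z' (pos 25) + 23 = pos 22 = 'w'
  'c' (pos 2) + 23 = pos 25 = 'z'
  'q' (pos 16) + 23 = pos 13 = 'n'
  't' (pos 19) + 23 = pos 16 = 'q'
  'a' (pos 0) + 23 = pos 23 = 'x'
  'd' (pos 3) + 23 = pos 0 = 'a'
Result: wznqxa

wznqxa


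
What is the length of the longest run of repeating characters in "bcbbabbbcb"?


Input: "bcbbabbbcb"
Scanning for longest run:
  Position 1 ('c'): new char, reset run to 1
  Position 2 ('b'): new char, reset run to 1
  Position 3 ('b'): continues run of 'b', length=2
  Position 4 ('a'): new char, reset run to 1
  Position 5 ('b'): new char, reset run to 1
  Position 6 ('b'): continues run of 'b', length=2
  Position 7 ('b'): continues run of 'b', length=3
  Position 8 ('c'): new char, reset run to 1
  Position 9 ('b'): new char, reset run to 1
Longest run: 'b' with length 3

3


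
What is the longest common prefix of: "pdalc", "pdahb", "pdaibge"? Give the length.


Words: pdalc, pdahb, pdaibge
  Position 0: all 'p' => match
  Position 1: all 'd' => match
  Position 2: all 'a' => match
  Position 3: ('l', 'h', 'i') => mismatch, stop
LCP = "pda" (length 3)

3


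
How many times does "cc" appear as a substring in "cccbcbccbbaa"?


Searching for "cc" in "cccbcbccbbaa"
Scanning each position:
  Position 0: "cc" => MATCH
  Position 1: "cc" => MATCH
  Position 2: "cb" => no
  Position 3: "bc" => no
  Position 4: "cb" => no
  Position 5: "bc" => no
  Position 6: "cc" => MATCH
  Position 7: "cb" => no
  Position 8: "bb" => no
  Position 9: "ba" => no
  Position 10: "aa" => no
Total occurrences: 3

3


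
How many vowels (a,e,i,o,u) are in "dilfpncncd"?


Input: dilfpncncd
Checking each character:
  'd' at position 0: consonant
  'i' at position 1: vowel (running total: 1)
  'l' at position 2: consonant
  'f' at position 3: consonant
  'p' at position 4: consonant
  'n' at position 5: consonant
  'c' at position 6: consonant
  'n' at position 7: consonant
  'c' at position 8: consonant
  'd' at position 9: consonant
Total vowels: 1

1


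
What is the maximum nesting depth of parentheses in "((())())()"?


Input: "((())())()"
Tracking depth:
  Position 0 '(': depth becomes 1
  Position 1 '(': depth becomes 2
  Position 2 '(': depth becomes 3
  Position 3 ')': depth becomes 2
  Position 4 ')': depth becomes 1
  Position 5 '(': depth becomes 2
  Position 6 ')': depth becomes 1
  Position 7 ')': depth becomes 0
  Position 8 '(': depth becomes 1
  Position 9 ')': depth becomes 0
Maximum depth reached: 3

3


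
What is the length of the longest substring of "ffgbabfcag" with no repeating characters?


Input: "ffgbabfcag"
Sliding window (track last position of each char):
  Position 0 ('f'): window [0,0] length 1 -- new best
  Position 1 ('f'): repeat (last at 0), move window start to 1
  Position 1 ('f'): window [1,1] length 1
  Position 2 ('g'): window [1,2] length 2 -- new best
  Position 3 ('b'): window [1,3] length 3 -- new best
  Position 4 ('a'): window [1,4] length 4 -- new best
  Position 5 ('b'): repeat (last at 3), move window start to 4
  Position 5 ('b'): window [4,5] length 2
  Position 6 ('f'): window [4,6] length 3
  Position 7 ('c'): window [4,7] length 4
  Position 8 ('a'): repeat (last at 4), move window start to 5
  Position 8 ('a'): window [5,8] length 4
  Position 9 ('g'): window [5,9] length 5 -- new best
Longest substring with no repeats: "bfcag" with length 5

5


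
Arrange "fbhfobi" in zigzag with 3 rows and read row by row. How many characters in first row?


Zigzag "fbhfobi" into 3 rows:
Placing characters:
  'f' => row 0
  'b' => row 1
  'h' => row 2
  'f' => row 1
  'o' => row 0
  'b' => row 1
  'i' => row 2
Rows:
  Row 0: "fo"
  Row 1: "bfb"
  Row 2: "hi"
First row length: 2

2


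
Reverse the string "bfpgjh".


Input: bfpgjh
Reading characters right to left:
  Position 5: 'h'
  Position 4: 'j'
  Position 3: 'g'
  Position 2: 'p'
  Position 1: 'f'
  Position 0: 'b'
Reversed: hjgpfb

hjgpfb


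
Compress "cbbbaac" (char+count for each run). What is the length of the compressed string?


Input: cbbbaac
Runs:
  'c' x 1 => "c1"
  'b' x 3 => "b3"
  'a' x 2 => "a2"
  'c' x 1 => "c1"
Compressed: "c1b3a2c1"
Compressed length: 8

8


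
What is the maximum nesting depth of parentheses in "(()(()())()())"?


Input: "(()(()())()())"
Tracking depth:
  Position 0 '(': depth becomes 1
  Position 1 '(': depth becomes 2
  Position 2 ')': depth becomes 1
  Position 3 '(': depth becomes 2
  Position 4 '(': depth becomes 3
  Position 5 ')': depth becomes 2
  Position 6 '(': depth becomes 3
  Position 7 ')': depth becomes 2
  Position 8 ')': depth becomes 1
  Position 9 '(': depth becomes 2
  Position 10 ')': depth becomes 1
  Position 11 '(': depth becomes 2
  Position 12 ')': depth becomes 1
  Position 13 ')': depth becomes 0
Maximum depth reached: 3

3


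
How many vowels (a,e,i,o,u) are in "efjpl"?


Input: efjpl
Checking each character:
  'e' at position 0: vowel (running total: 1)
  'f' at position 1: consonant
  'j' at position 2: consonant
  'p' at position 3: consonant
  'l' at position 4: consonant
Total vowels: 1

1


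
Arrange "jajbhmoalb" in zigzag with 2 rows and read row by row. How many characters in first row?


Zigzag "jajbhmoalb" into 2 rows:
Placing characters:
  'j' => row 0
  'a' => row 1
  'j' => row 0
  'b' => row 1
  'h' => row 0
  'm' => row 1
  'o' => row 0
  'a' => row 1
  'l' => row 0
  'b' => row 1
Rows:
  Row 0: "jjhol"
  Row 1: "abmab"
First row length: 5

5


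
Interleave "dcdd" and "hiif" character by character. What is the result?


Interleaving "dcdd" and "hiif":
  Position 0: 'd' from first, 'h' from second => "dh"
  Position 1: 'c' from first, 'i' from second => "ci"
  Position 2: 'd' from first, 'i' from second => "di"
  Position 3: 'd' from first, 'f' from second => "df"
Result: dhcididf

dhcididf


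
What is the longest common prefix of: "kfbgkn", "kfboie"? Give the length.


Words: kfbgkn, kfboie
  Position 0: all 'k' => match
  Position 1: all 'f' => match
  Position 2: all 'b' => match
  Position 3: ('g', 'o') => mismatch, stop
LCP = "kfb" (length 3)

3


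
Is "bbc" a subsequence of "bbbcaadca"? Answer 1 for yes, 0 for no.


Check if "bbc" is a subsequence of "bbbcaadca"
Greedy scan:
  Position 0 ('b'): matches sub[0] = 'b'
  Position 1 ('b'): matches sub[1] = 'b'
  Position 2 ('b'): no match needed
  Position 3 ('c'): matches sub[2] = 'c'
  Position 4 ('a'): no match needed
  Position 5 ('a'): no match needed
  Position 6 ('d'): no match needed
  Position 7 ('c'): no match needed
  Position 8 ('a'): no match needed
All 3 characters matched => is a subsequence

1


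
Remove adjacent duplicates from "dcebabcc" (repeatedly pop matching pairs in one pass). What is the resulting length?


Input: dcebabcc
Stack-based adjacent duplicate removal:
  Read 'd': push. Stack: d
  Read 'c': push. Stack: dc
  Read 'e': push. Stack: dce
  Read 'b': push. Stack: dceb
  Read 'a': push. Stack: dceba
  Read 'b': push. Stack: dcebab
  Read 'c': push. Stack: dcebabc
  Read 'c': matches stack top 'c' => pop. Stack: dcebab
Final stack: "dcebab" (length 6)

6


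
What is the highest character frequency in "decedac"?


Input: decedac
Character counts:
  'a': 1
  'c': 2
  'd': 2
  'e': 2
Maximum frequency: 2

2


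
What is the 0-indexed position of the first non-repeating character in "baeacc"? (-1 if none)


Input: baeacc
Character frequencies:
  'a': 2
  'b': 1
  'c': 2
  'e': 1
Scanning left to right for freq == 1:
  Position 0 ('b'): unique! => answer = 0

0


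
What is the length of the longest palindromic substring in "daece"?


Input: "daece"
Checking substrings for palindromes:
  [2:5] "ece" (len 3) => palindrome
Longest palindromic substring: "ece" with length 3

3


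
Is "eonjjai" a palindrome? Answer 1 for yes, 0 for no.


Input: eonjjai
Reversed: iajjnoe
  Compare pos 0 ('e') with pos 6 ('i'): MISMATCH
  Compare pos 1 ('o') with pos 5 ('a'): MISMATCH
  Compare pos 2 ('n') with pos 4 ('j'): MISMATCH
Result: not a palindrome

0


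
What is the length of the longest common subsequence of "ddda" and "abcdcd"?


LCS of "ddda" and "abcdcd"
DP table:
           a    b    c    d    c    d
      0    0    0    0    0    0    0
  d   0    0    0    0    1    1    1
  d   0    0    0    0    1    1    2
  d   0    0    0    0    1    1    2
  a   0    1    1    1    1    1    2
LCS length = dp[4][6] = 2

2


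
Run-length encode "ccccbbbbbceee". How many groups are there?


Input: ccccbbbbbceee
Scanning for consecutive runs:
  Group 1: 'c' x 4 (positions 0-3)
  Group 2: 'b' x 5 (positions 4-8)
  Group 3: 'c' x 1 (positions 9-9)
  Group 4: 'e' x 3 (positions 10-12)
Total groups: 4

4


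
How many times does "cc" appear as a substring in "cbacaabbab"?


Searching for "cc" in "cbacaabbab"
Scanning each position:
  Position 0: "cb" => no
  Position 1: "ba" => no
  Position 2: "ac" => no
  Position 3: "ca" => no
  Position 4: "aa" => no
  Position 5: "ab" => no
  Position 6: "bb" => no
  Position 7: "ba" => no
  Position 8: "ab" => no
Total occurrences: 0

0


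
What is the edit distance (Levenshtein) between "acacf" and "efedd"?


Computing edit distance: "acacf" -> "efedd"
DP table:
           e    f    e    d    d
      0    1    2    3    4    5
  a   1    1    2    3    4    5
  c   2    2    2    3    4    5
  a   3    3    3    3    4    5
  c   4    4    4    4    4    5
  f   5    5    4    5    5    5
Edit distance = dp[5][5] = 5

5


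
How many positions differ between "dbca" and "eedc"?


Comparing "dbca" and "eedc" position by position:
  Position 0: 'd' vs 'e' => DIFFER
  Position 1: 'b' vs 'e' => DIFFER
  Position 2: 'c' vs 'd' => DIFFER
  Position 3: 'a' vs 'c' => DIFFER
Positions that differ: 4

4


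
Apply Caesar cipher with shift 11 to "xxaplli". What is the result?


Caesar cipher: shift "xxaplli" by 11
  'x' (pos 23) + 11 = pos 8 = 'i'
  'x' (pos 23) + 11 = pos 8 = 'i'
  'a' (pos 0) + 11 = pos 11 = 'l'
  'p' (pos 15) + 11 = pos 0 = 'a'
  'l' (pos 11) + 11 = pos 22 = 'w'
  'l' (pos 11) + 11 = pos 22 = 'w'
  'i' (pos 8) + 11 = pos 19 = 't'
Result: iilawwt

iilawwt


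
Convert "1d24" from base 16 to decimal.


Input: "1d24" in base 16
Positional expansion:
  Digit '1' (value 1) x 16^3 = 4096
  Digit 'd' (value 13) x 16^2 = 3328
  Digit '2' (value 2) x 16^1 = 32
  Digit '4' (value 4) x 16^0 = 4
Sum = 7460

7460


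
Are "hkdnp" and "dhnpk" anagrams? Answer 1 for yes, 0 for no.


Strings: "hkdnp", "dhnpk"
Sorted first:  dhknp
Sorted second: dhknp
Sorted forms match => anagrams

1


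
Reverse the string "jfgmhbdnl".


Input: jfgmhbdnl
Reading characters right to left:
  Position 8: 'l'
  Position 7: 'n'
  Position 6: 'd'
  Position 5: 'b'
  Position 4: 'h'
  Position 3: 'm'
  Position 2: 'g'
  Position 1: 'f'
  Position 0: 'j'
Reversed: lndbhmgfj

lndbhmgfj


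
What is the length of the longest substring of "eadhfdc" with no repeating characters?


Input: "eadhfdc"
Sliding window (track last position of each char):
  Position 0 ('e'): window [0,0] length 1 -- new best
  Position 1 ('a'): window [0,1] length 2 -- new best
  Position 2 ('d'): window [0,2] length 3 -- new best
  Position 3 ('h'): window [0,3] length 4 -- new best
  Position 4 ('f'): window [0,4] length 5 -- new best
  Position 5 ('d'): repeat (last at 2), move window start to 3
  Position 5 ('d'): window [3,5] length 3
  Position 6 ('c'): window [3,6] length 4
Longest substring with no repeats: "eadhf" with length 5

5


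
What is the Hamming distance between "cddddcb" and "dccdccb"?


Comparing "cddddcb" and "dccdccb" position by position:
  Position 0: 'c' vs 'd' => differ
  Position 1: 'd' vs 'c' => differ
  Position 2: 'd' vs 'c' => differ
  Position 3: 'd' vs 'd' => same
  Position 4: 'd' vs 'c' => differ
  Position 5: 'c' vs 'c' => same
  Position 6: 'b' vs 'b' => same
Total differences (Hamming distance): 4

4


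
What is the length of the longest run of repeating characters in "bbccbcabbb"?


Input: "bbccbcabbb"
Scanning for longest run:
  Position 1 ('b'): continues run of 'b', length=2
  Position 2 ('c'): new char, reset run to 1
  Position 3 ('c'): continues run of 'c', length=2
  Position 4 ('b'): new char, reset run to 1
  Position 5 ('c'): new char, reset run to 1
  Position 6 ('a'): new char, reset run to 1
  Position 7 ('b'): new char, reset run to 1
  Position 8 ('b'): continues run of 'b', length=2
  Position 9 ('b'): continues run of 'b', length=3
Longest run: 'b' with length 3

3


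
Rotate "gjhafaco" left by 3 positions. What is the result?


Input: "gjhafaco", rotate left by 3
First 3 characters: "gjh"
Remaining characters: "afaco"
Concatenate remaining + first: "afaco" + "gjh" = "afacogjh"

afacogjh


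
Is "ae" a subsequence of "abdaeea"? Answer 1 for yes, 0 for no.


Check if "ae" is a subsequence of "abdaeea"
Greedy scan:
  Position 0 ('a'): matches sub[0] = 'a'
  Position 1 ('b'): no match needed
  Position 2 ('d'): no match needed
  Position 3 ('a'): no match needed
  Position 4 ('e'): matches sub[1] = 'e'
  Position 5 ('e'): no match needed
  Position 6 ('a'): no match needed
All 2 characters matched => is a subsequence

1


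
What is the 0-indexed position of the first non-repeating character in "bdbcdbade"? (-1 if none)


Input: bdbcdbade
Character frequencies:
  'a': 1
  'b': 3
  'c': 1
  'd': 3
  'e': 1
Scanning left to right for freq == 1:
  Position 0 ('b'): freq=3, skip
  Position 1 ('d'): freq=3, skip
  Position 2 ('b'): freq=3, skip
  Position 3 ('c'): unique! => answer = 3

3


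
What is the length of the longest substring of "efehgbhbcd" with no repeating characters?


Input: "efehgbhbcd"
Sliding window (track last position of each char):
  Position 0 ('e'): window [0,0] length 1 -- new best
  Position 1 ('f'): window [0,1] length 2 -- new best
  Position 2 ('e'): repeat (last at 0), move window start to 1
  Position 2 ('e'): window [1,2] length 2
  Position 3 ('h'): window [1,3] length 3 -- new best
  Position 4 ('g'): window [1,4] length 4 -- new best
  Position 5 ('b'): window [1,5] length 5 -- new best
  Position 6 ('h'): repeat (last at 3), move window start to 4
  Position 6 ('h'): window [4,6] length 3
  Position 7 ('b'): repeat (last at 5), move window start to 6
  Position 7 ('b'): window [6,7] length 2
  Position 8 ('c'): window [6,8] length 3
  Position 9 ('d'): window [6,9] length 4
Longest substring with no repeats: "fehgb" with length 5

5


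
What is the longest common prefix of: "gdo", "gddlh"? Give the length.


Words: gdo, gddlh
  Position 0: all 'g' => match
  Position 1: all 'd' => match
  Position 2: ('o', 'd') => mismatch, stop
LCP = "gd" (length 2)

2


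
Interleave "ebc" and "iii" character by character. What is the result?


Interleaving "ebc" and "iii":
  Position 0: 'e' from first, 'i' from second => "ei"
  Position 1: 'b' from first, 'i' from second => "bi"
  Position 2: 'c' from first, 'i' from second => "ci"
Result: eibici

eibici


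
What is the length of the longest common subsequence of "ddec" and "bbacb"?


LCS of "ddec" and "bbacb"
DP table:
           b    b    a    c    b
      0    0    0    0    0    0
  d   0    0    0    0    0    0
  d   0    0    0    0    0    0
  e   0    0    0    0    0    0
  c   0    0    0    0    1    1
LCS length = dp[4][5] = 1

1


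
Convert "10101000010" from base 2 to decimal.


Input: "10101000010" in base 2
Positional expansion:
  Digit '1' (value 1) x 2^10 = 1024
  Digit '0' (value 0) x 2^9 = 0
  Digit '1' (value 1) x 2^8 = 256
  Digit '0' (value 0) x 2^7 = 0
  Digit '1' (value 1) x 2^6 = 64
  Digit '0' (value 0) x 2^5 = 0
  Digit '0' (value 0) x 2^4 = 0
  Digit '0' (value 0) x 2^3 = 0
  Digit '0' (value 0) x 2^2 = 0
  Digit '1' (value 1) x 2^1 = 2
  Digit '0' (value 0) x 2^0 = 0
Sum = 1346

1346


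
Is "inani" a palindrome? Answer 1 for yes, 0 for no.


Input: inani
Reversed: inani
  Compare pos 0 ('i') with pos 4 ('i'): match
  Compare pos 1 ('n') with pos 3 ('n'): match
Result: palindrome

1


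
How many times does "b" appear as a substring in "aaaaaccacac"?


Searching for "b" in "aaaaaccacac"
Scanning each position:
  Position 0: "a" => no
  Position 1: "a" => no
  Position 2: "a" => no
  Position 3: "a" => no
  Position 4: "a" => no
  Position 5: "c" => no
  Position 6: "c" => no
  Position 7: "a" => no
  Position 8: "c" => no
  Position 9: "a" => no
  Position 10: "c" => no
Total occurrences: 0

0


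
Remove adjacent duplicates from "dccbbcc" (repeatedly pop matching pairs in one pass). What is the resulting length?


Input: dccbbcc
Stack-based adjacent duplicate removal:
  Read 'd': push. Stack: d
  Read 'c': push. Stack: dc
  Read 'c': matches stack top 'c' => pop. Stack: d
  Read 'b': push. Stack: db
  Read 'b': matches stack top 'b' => pop. Stack: d
  Read 'c': push. Stack: dc
  Read 'c': matches stack top 'c' => pop. Stack: d
Final stack: "d" (length 1)

1


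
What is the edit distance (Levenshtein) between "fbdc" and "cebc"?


Computing edit distance: "fbdc" -> "cebc"
DP table:
           c    e    b    c
      0    1    2    3    4
  f   1    1    2    3    4
  b   2    2    2    2    3
  d   3    3    3    3    3
  c   4    3    4    4    3
Edit distance = dp[4][4] = 3

3


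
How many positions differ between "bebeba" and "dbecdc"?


Comparing "bebeba" and "dbecdc" position by position:
  Position 0: 'b' vs 'd' => DIFFER
  Position 1: 'e' vs 'b' => DIFFER
  Position 2: 'b' vs 'e' => DIFFER
  Position 3: 'e' vs 'c' => DIFFER
  Position 4: 'b' vs 'd' => DIFFER
  Position 5: 'a' vs 'c' => DIFFER
Positions that differ: 6

6


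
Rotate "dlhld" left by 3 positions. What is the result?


Input: "dlhld", rotate left by 3
First 3 characters: "dlh"
Remaining characters: "ld"
Concatenate remaining + first: "ld" + "dlh" = "lddlh"

lddlh


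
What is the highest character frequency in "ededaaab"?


Input: ededaaab
Character counts:
  'a': 3
  'b': 1
  'd': 2
  'e': 2
Maximum frequency: 3

3


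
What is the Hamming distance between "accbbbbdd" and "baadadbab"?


Comparing "accbbbbdd" and "baadadbab" position by position:
  Position 0: 'a' vs 'b' => differ
  Position 1: 'c' vs 'a' => differ
  Position 2: 'c' vs 'a' => differ
  Position 3: 'b' vs 'd' => differ
  Position 4: 'b' vs 'a' => differ
  Position 5: 'b' vs 'd' => differ
  Position 6: 'b' vs 'b' => same
  Position 7: 'd' vs 'a' => differ
  Position 8: 'd' vs 'b' => differ
Total differences (Hamming distance): 8

8


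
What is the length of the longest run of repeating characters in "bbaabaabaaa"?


Input: "bbaabaabaaa"
Scanning for longest run:
  Position 1 ('b'): continues run of 'b', length=2
  Position 2 ('a'): new char, reset run to 1
  Position 3 ('a'): continues run of 'a', length=2
  Position 4 ('b'): new char, reset run to 1
  Position 5 ('a'): new char, reset run to 1
  Position 6 ('a'): continues run of 'a', length=2
  Position 7 ('b'): new char, reset run to 1
  Position 8 ('a'): new char, reset run to 1
  Position 9 ('a'): continues run of 'a', length=2
  Position 10 ('a'): continues run of 'a', length=3
Longest run: 'a' with length 3

3


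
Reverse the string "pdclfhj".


Input: pdclfhj
Reading characters right to left:
  Position 6: 'j'
  Position 5: 'h'
  Position 4: 'f'
  Position 3: 'l'
  Position 2: 'c'
  Position 1: 'd'
  Position 0: 'p'
Reversed: jhflcdp

jhflcdp


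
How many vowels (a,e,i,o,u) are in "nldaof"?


Input: nldaof
Checking each character:
  'n' at position 0: consonant
  'l' at position 1: consonant
  'd' at position 2: consonant
  'a' at position 3: vowel (running total: 1)
  'o' at position 4: vowel (running total: 2)
  'f' at position 5: consonant
Total vowels: 2

2


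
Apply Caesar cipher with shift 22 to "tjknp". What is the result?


Caesar cipher: shift "tjknp" by 22
  't' (pos 19) + 22 = pos 15 = 'p'
  'j' (pos 9) + 22 = pos 5 = 'f'
  'k' (pos 10) + 22 = pos 6 = 'g'
  'n' (pos 13) + 22 = pos 9 = 'j'
  'p' (pos 15) + 22 = pos 11 = 'l'
Result: pfgjl

pfgjl


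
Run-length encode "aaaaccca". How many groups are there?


Input: aaaaccca
Scanning for consecutive runs:
  Group 1: 'a' x 4 (positions 0-3)
  Group 2: 'c' x 3 (positions 4-6)
  Group 3: 'a' x 1 (positions 7-7)
Total groups: 3

3


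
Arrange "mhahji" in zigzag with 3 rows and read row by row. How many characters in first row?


Zigzag "mhahji" into 3 rows:
Placing characters:
  'm' => row 0
  'h' => row 1
  'a' => row 2
  'h' => row 1
  'j' => row 0
  'i' => row 1
Rows:
  Row 0: "mj"
  Row 1: "hhi"
  Row 2: "a"
First row length: 2

2


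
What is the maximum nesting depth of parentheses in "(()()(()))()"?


Input: "(()()(()))()"
Tracking depth:
  Position 0 '(': depth becomes 1
  Position 1 '(': depth becomes 2
  Position 2 ')': depth becomes 1
  Position 3 '(': depth becomes 2
  Position 4 ')': depth becomes 1
  Position 5 '(': depth becomes 2
  Position 6 '(': depth becomes 3
  Position 7 ')': depth becomes 2
  Position 8 ')': depth becomes 1
  Position 9 ')': depth becomes 0
  Position 10 '(': depth becomes 1
  Position 11 ')': depth becomes 0
Maximum depth reached: 3

3


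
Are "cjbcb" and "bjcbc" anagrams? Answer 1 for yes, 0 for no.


Strings: "cjbcb", "bjcbc"
Sorted first:  bbccj
Sorted second: bbccj
Sorted forms match => anagrams

1


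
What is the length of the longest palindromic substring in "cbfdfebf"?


Input: "cbfdfebf"
Checking substrings for palindromes:
  [2:5] "fdf" (len 3) => palindrome
Longest palindromic substring: "fdf" with length 3

3


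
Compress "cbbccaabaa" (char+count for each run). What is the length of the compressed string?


Input: cbbccaabaa
Runs:
  'c' x 1 => "c1"
  'b' x 2 => "b2"
  'c' x 2 => "c2"
  'a' x 2 => "a2"
  'b' x 1 => "b1"
  'a' x 2 => "a2"
Compressed: "c1b2c2a2b1a2"
Compressed length: 12

12


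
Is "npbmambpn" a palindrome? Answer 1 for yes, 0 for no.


Input: npbmambpn
Reversed: npbmambpn
  Compare pos 0 ('n') with pos 8 ('n'): match
  Compare pos 1 ('p') with pos 7 ('p'): match
  Compare pos 2 ('b') with pos 6 ('b'): match
  Compare pos 3 ('m') with pos 5 ('m'): match
Result: palindrome

1


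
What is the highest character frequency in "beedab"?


Input: beedab
Character counts:
  'a': 1
  'b': 2
  'd': 1
  'e': 2
Maximum frequency: 2

2


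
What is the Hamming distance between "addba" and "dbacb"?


Comparing "addba" and "dbacb" position by position:
  Position 0: 'a' vs 'd' => differ
  Position 1: 'd' vs 'b' => differ
  Position 2: 'd' vs 'a' => differ
  Position 3: 'b' vs 'c' => differ
  Position 4: 'a' vs 'b' => differ
Total differences (Hamming distance): 5

5


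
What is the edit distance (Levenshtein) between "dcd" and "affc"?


Computing edit distance: "dcd" -> "affc"
DP table:
           a    f    f    c
      0    1    2    3    4
  d   1    1    2    3    4
  c   2    2    2    3    3
  d   3    3    3    3    4
Edit distance = dp[3][4] = 4

4


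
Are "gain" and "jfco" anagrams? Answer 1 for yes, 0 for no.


Strings: "gain", "jfco"
Sorted first:  agin
Sorted second: cfjo
Differ at position 0: 'a' vs 'c' => not anagrams

0


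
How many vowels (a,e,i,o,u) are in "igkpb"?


Input: igkpb
Checking each character:
  'i' at position 0: vowel (running total: 1)
  'g' at position 1: consonant
  'k' at position 2: consonant
  'p' at position 3: consonant
  'b' at position 4: consonant
Total vowels: 1

1


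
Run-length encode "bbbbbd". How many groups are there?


Input: bbbbbd
Scanning for consecutive runs:
  Group 1: 'b' x 5 (positions 0-4)
  Group 2: 'd' x 1 (positions 5-5)
Total groups: 2

2


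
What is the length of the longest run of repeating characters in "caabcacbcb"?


Input: "caabcacbcb"
Scanning for longest run:
  Position 1 ('a'): new char, reset run to 1
  Position 2 ('a'): continues run of 'a', length=2
  Position 3 ('b'): new char, reset run to 1
  Position 4 ('c'): new char, reset run to 1
  Position 5 ('a'): new char, reset run to 1
  Position 6 ('c'): new char, reset run to 1
  Position 7 ('b'): new char, reset run to 1
  Position 8 ('c'): new char, reset run to 1
  Position 9 ('b'): new char, reset run to 1
Longest run: 'a' with length 2

2


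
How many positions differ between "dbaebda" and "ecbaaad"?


Comparing "dbaebda" and "ecbaaad" position by position:
  Position 0: 'd' vs 'e' => DIFFER
  Position 1: 'b' vs 'c' => DIFFER
  Position 2: 'a' vs 'b' => DIFFER
  Position 3: 'e' vs 'a' => DIFFER
  Position 4: 'b' vs 'a' => DIFFER
  Position 5: 'd' vs 'a' => DIFFER
  Position 6: 'a' vs 'd' => DIFFER
Positions that differ: 7

7


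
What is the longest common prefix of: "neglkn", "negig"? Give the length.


Words: neglkn, negig
  Position 0: all 'n' => match
  Position 1: all 'e' => match
  Position 2: all 'g' => match
  Position 3: ('l', 'i') => mismatch, stop
LCP = "neg" (length 3)

3


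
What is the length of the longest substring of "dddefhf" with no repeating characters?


Input: "dddefhf"
Sliding window (track last position of each char):
  Position 0 ('d'): window [0,0] length 1 -- new best
  Position 1 ('d'): repeat (last at 0), move window start to 1
  Position 1 ('d'): window [1,1] length 1
  Position 2 ('d'): repeat (last at 1), move window start to 2
  Position 2 ('d'): window [2,2] length 1
  Position 3 ('e'): window [2,3] length 2 -- new best
  Position 4 ('f'): window [2,4] length 3 -- new best
  Position 5 ('h'): window [2,5] length 4 -- new best
  Position 6 ('f'): repeat (last at 4), move window start to 5
  Position 6 ('f'): window [5,6] length 2
Longest substring with no repeats: "defh" with length 4

4


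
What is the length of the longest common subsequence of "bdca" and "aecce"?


LCS of "bdca" and "aecce"
DP table:
           a    e    c    c    e
      0    0    0    0    0    0
  b   0    0    0    0    0    0
  d   0    0    0    0    0    0
  c   0    0    0    1    1    1
  a   0    1    1    1    1    1
LCS length = dp[4][5] = 1

1


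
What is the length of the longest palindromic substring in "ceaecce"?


Input: "ceaecce"
Checking substrings for palindromes:
  [0:5] "ceaec" (len 5) => palindrome
  [3:7] "ecce" (len 4) => palindrome
  [1:4] "eae" (len 3) => palindrome
  [4:6] "cc" (len 2) => palindrome
Longest palindromic substring: "ceaec" with length 5

5


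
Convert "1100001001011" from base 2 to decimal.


Input: "1100001001011" in base 2
Positional expansion:
  Digit '1' (value 1) x 2^12 = 4096
  Digit '1' (value 1) x 2^11 = 2048
  Digit '0' (value 0) x 2^10 = 0
  Digit '0' (value 0) x 2^9 = 0
  Digit '0' (value 0) x 2^8 = 0
  Digit '0' (value 0) x 2^7 = 0
  Digit '1' (value 1) x 2^6 = 64
  Digit '0' (value 0) x 2^5 = 0
  Digit '0' (value 0) x 2^4 = 0
  Digit '1' (value 1) x 2^3 = 8
  Digit '0' (value 0) x 2^2 = 0
  Digit '1' (value 1) x 2^1 = 2
  Digit '1' (value 1) x 2^0 = 1
Sum = 6219

6219


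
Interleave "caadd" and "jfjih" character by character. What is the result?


Interleaving "caadd" and "jfjih":
  Position 0: 'c' from first, 'j' from second => "cj"
  Position 1: 'a' from first, 'f' from second => "af"
  Position 2: 'a' from first, 'j' from second => "aj"
  Position 3: 'd' from first, 'i' from second => "di"
  Position 4: 'd' from first, 'h' from second => "dh"
Result: cjafajdidh

cjafajdidh


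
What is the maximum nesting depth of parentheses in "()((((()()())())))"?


Input: "()((((()()())())))"
Tracking depth:
  Position 0 '(': depth becomes 1
  Position 1 ')': depth becomes 0
  Position 2 '(': depth becomes 1
  Position 3 '(': depth becomes 2
  Position 4 '(': depth becomes 3
  Position 5 '(': depth becomes 4
  Position 6 '(': depth becomes 5
  Position 7 ')': depth becomes 4
  Position 8 '(': depth becomes 5
  Position 9 ')': depth becomes 4
  Position 10 '(': depth becomes 5
  Position 11 ')': depth becomes 4
  Position 12 ')': depth becomes 3
  Position 13 '(': depth becomes 4
  Position 14 ')': depth becomes 3
  Position 15 ')': depth becomes 2
  Position 16 ')': depth becomes 1
  Position 17 ')': depth becomes 0
Maximum depth reached: 5

5


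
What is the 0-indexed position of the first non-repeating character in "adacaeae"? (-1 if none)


Input: adacaeae
Character frequencies:
  'a': 4
  'c': 1
  'd': 1
  'e': 2
Scanning left to right for freq == 1:
  Position 0 ('a'): freq=4, skip
  Position 1 ('d'): unique! => answer = 1

1


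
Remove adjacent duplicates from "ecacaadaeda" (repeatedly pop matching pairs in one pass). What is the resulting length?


Input: ecacaadaeda
Stack-based adjacent duplicate removal:
  Read 'e': push. Stack: e
  Read 'c': push. Stack: ec
  Read 'a': push. Stack: eca
  Read 'c': push. Stack: ecac
  Read 'a': push. Stack: ecaca
  Read 'a': matches stack top 'a' => pop. Stack: ecac
  Read 'd': push. Stack: ecacd
  Read 'a': push. Stack: ecacda
  Read 'e': push. Stack: ecacdae
  Read 'd': push. Stack: ecacdaed
  Read 'a': push. Stack: ecacdaeda
Final stack: "ecacdaeda" (length 9)

9


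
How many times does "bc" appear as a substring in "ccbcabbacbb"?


Searching for "bc" in "ccbcabbacbb"
Scanning each position:
  Position 0: "cc" => no
  Position 1: "cb" => no
  Position 2: "bc" => MATCH
  Position 3: "ca" => no
  Position 4: "ab" => no
  Position 5: "bb" => no
  Position 6: "ba" => no
  Position 7: "ac" => no
  Position 8: "cb" => no
  Position 9: "bb" => no
Total occurrences: 1

1


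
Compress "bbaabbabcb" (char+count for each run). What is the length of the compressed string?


Input: bbaabbabcb
Runs:
  'b' x 2 => "b2"
  'a' x 2 => "a2"
  'b' x 2 => "b2"
  'a' x 1 => "a1"
  'b' x 1 => "b1"
  'c' x 1 => "c1"
  'b' x 1 => "b1"
Compressed: "b2a2b2a1b1c1b1"
Compressed length: 14

14


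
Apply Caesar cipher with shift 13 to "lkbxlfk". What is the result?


Caesar cipher: shift "lkbxlfk" by 13
  'l' (pos 11) + 13 = pos 24 = 'y'
  'k' (pos 10) + 13 = pos 23 = 'x'
  'b' (pos 1) + 13 = pos 14 = 'o'
  'x' (pos 23) + 13 = pos 10 = 'k'
  'l' (pos 11) + 13 = pos 24 = 'y'
  'f' (pos 5) + 13 = pos 18 = 's'
  'k' (pos 10) + 13 = pos 23 = 'x'
Result: yxokysx

yxokysx


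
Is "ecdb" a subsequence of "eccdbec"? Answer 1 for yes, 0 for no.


Check if "ecdb" is a subsequence of "eccdbec"
Greedy scan:
  Position 0 ('e'): matches sub[0] = 'e'
  Position 1 ('c'): matches sub[1] = 'c'
  Position 2 ('c'): no match needed
  Position 3 ('d'): matches sub[2] = 'd'
  Position 4 ('b'): matches sub[3] = 'b'
  Position 5 ('e'): no match needed
  Position 6 ('c'): no match needed
All 4 characters matched => is a subsequence

1


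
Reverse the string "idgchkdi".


Input: idgchkdi
Reading characters right to left:
  Position 7: 'i'
  Position 6: 'd'
  Position 5: 'k'
  Position 4: 'h'
  Position 3: 'c'
  Position 2: 'g'
  Position 1: 'd'
  Position 0: 'i'
Reversed: idkhcgdi

idkhcgdi


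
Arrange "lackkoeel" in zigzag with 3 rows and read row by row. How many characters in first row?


Zigzag "lackkoeel" into 3 rows:
Placing characters:
  'l' => row 0
  'a' => row 1
  'c' => row 2
  'k' => row 1
  'k' => row 0
  'o' => row 1
  'e' => row 2
  'e' => row 1
  'l' => row 0
Rows:
  Row 0: "lkl"
  Row 1: "akoe"
  Row 2: "ce"
First row length: 3

3


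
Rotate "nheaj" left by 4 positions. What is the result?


Input: "nheaj", rotate left by 4
First 4 characters: "nhea"
Remaining characters: "j"
Concatenate remaining + first: "j" + "nhea" = "jnhea"

jnhea


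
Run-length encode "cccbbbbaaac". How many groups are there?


Input: cccbbbbaaac
Scanning for consecutive runs:
  Group 1: 'c' x 3 (positions 0-2)
  Group 2: 'b' x 4 (positions 3-6)
  Group 3: 'a' x 3 (positions 7-9)
  Group 4: 'c' x 1 (positions 10-10)
Total groups: 4

4


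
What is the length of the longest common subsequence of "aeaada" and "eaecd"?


LCS of "aeaada" and "eaecd"
DP table:
           e    a    e    c    d
      0    0    0    0    0    0
  a   0    0    1    1    1    1
  e   0    1    1    2    2    2
  a   0    1    2    2    2    2
  a   0    1    2    2    2    2
  d   0    1    2    2    2    3
  a   0    1    2    2    2    3
LCS length = dp[6][5] = 3

3


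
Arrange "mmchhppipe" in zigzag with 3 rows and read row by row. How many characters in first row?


Zigzag "mmchhppipe" into 3 rows:
Placing characters:
  'm' => row 0
  'm' => row 1
  'c' => row 2
  'h' => row 1
  'h' => row 0
  'p' => row 1
  'p' => row 2
  'i' => row 1
  'p' => row 0
  'e' => row 1
Rows:
  Row 0: "mhp"
  Row 1: "mhpie"
  Row 2: "cp"
First row length: 3

3


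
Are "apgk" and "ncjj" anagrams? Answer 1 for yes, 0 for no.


Strings: "apgk", "ncjj"
Sorted first:  agkp
Sorted second: cjjn
Differ at position 0: 'a' vs 'c' => not anagrams

0


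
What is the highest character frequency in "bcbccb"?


Input: bcbccb
Character counts:
  'b': 3
  'c': 3
Maximum frequency: 3

3


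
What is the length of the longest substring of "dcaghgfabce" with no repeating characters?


Input: "dcaghgfabce"
Sliding window (track last position of each char):
  Position 0 ('d'): window [0,0] length 1 -- new best
  Position 1 ('c'): window [0,1] length 2 -- new best
  Position 2 ('a'): window [0,2] length 3 -- new best
  Position 3 ('g'): window [0,3] length 4 -- new best
  Position 4 ('h'): window [0,4] length 5 -- new best
  Position 5 ('g'): repeat (last at 3), move window start to 4
  Position 5 ('g'): window [4,5] length 2
  Position 6 ('f'): window [4,6] length 3
  Position 7 ('a'): window [4,7] length 4
  Position 8 ('b'): window [4,8] length 5
  Position 9 ('c'): window [4,9] length 6 -- new best
  Position 10 ('e'): window [4,10] length 7 -- new best
Longest substring with no repeats: "hgfabce" with length 7

7


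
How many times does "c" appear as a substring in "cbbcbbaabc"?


Searching for "c" in "cbbcbbaabc"
Scanning each position:
  Position 0: "c" => MATCH
  Position 1: "b" => no
  Position 2: "b" => no
  Position 3: "c" => MATCH
  Position 4: "b" => no
  Position 5: "b" => no
  Position 6: "a" => no
  Position 7: "a" => no
  Position 8: "b" => no
  Position 9: "c" => MATCH
Total occurrences: 3

3


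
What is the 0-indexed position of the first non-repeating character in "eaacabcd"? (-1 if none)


Input: eaacabcd
Character frequencies:
  'a': 3
  'b': 1
  'c': 2
  'd': 1
  'e': 1
Scanning left to right for freq == 1:
  Position 0 ('e'): unique! => answer = 0

0


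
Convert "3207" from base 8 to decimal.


Input: "3207" in base 8
Positional expansion:
  Digit '3' (value 3) x 8^3 = 1536
  Digit '2' (value 2) x 8^2 = 128
  Digit '0' (value 0) x 8^1 = 0
  Digit '7' (value 7) x 8^0 = 7
Sum = 1671

1671


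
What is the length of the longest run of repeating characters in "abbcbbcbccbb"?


Input: "abbcbbcbccbb"
Scanning for longest run:
  Position 1 ('b'): new char, reset run to 1
  Position 2 ('b'): continues run of 'b', length=2
  Position 3 ('c'): new char, reset run to 1
  Position 4 ('b'): new char, reset run to 1
  Position 5 ('b'): continues run of 'b', length=2
  Position 6 ('c'): new char, reset run to 1
  Position 7 ('b'): new char, reset run to 1
  Position 8 ('c'): new char, reset run to 1
  Position 9 ('c'): continues run of 'c', length=2
  Position 10 ('b'): new char, reset run to 1
  Position 11 ('b'): continues run of 'b', length=2
Longest run: 'b' with length 2

2
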